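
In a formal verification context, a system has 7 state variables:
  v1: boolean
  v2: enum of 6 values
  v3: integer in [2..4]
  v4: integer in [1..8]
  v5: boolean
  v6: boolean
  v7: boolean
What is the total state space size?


State space = product of domain sizes of all variables.
Domain sizes:
  v1 (boolean): 2
  v2 (enum of 6 values): 6
  v3 (integer in [2..4]): 3
  v4 (integer in [1..8]): 8
  v5 (boolean): 2
  v6 (boolean): 2
  v7 (boolean): 2
Product = 2 * 6 * 3 * 8 * 2 * 2 * 2 = 2304

2304


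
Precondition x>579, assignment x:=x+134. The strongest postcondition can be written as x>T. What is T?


Formula: sp(P, x:=E) = exists old_x. (x = E[old_x/x]) AND P[old_x/x] (old_x is the value of x before the assignment; eliminate old_x by solving x = E[old_x/x] for old_x)
Step 1: Precondition P: x>579, i.e. old_x > 579
Step 2: Assignment gives x = old_x + 134, so old_x = x - 134
Step 3: Substitute into P: x - 134 > 579
Step 4: Simplify: x > 579+134 = 713

713


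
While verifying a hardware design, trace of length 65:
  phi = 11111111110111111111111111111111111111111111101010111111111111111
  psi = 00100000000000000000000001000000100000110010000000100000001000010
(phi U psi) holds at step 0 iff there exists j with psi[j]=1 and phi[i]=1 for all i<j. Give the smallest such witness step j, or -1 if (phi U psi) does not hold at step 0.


(phi U psi) at 0: need smallest j with psi[j]=1 and phi[i]=1 for all i in [0,j).
Scan from step 0:
  step 0: phi=1, psi=0 -> continue
  step 1: phi=1, psi=0 -> continue
  step 2: psi=1 and phi held for [0,2) -> witness found
Witness step = 2

2


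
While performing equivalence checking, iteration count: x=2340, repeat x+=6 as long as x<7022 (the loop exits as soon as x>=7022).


Step 1: x goes from 2340 toward 7022 by 6; the body runs while x<7022, so iterations = ceil((bound-start)/step)
Step 2: Distance=4682
Step 3: ceil(4682/6)=781

781


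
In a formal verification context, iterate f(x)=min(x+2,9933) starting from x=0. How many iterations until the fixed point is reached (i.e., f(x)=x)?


Step 1: x=0, cap=9933, increment=2
Step 2: x grows by 2 each step until capped at 9933; fixed point is x=9933
Step 3: iterations = ceil(9933/2) = 4967

4967


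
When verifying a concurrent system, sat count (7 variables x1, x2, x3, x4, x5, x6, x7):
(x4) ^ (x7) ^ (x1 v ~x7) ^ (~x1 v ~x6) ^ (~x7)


CNF with 5 clauses over 7 vars (128 assignments).
An assignment satisfies CNF iff every clause has >=1 true literal.
Check each row (bits = x1,x2,x3,x4,x5,x6,x7; clause T/F shown):
  row 0 [0000000]: clauses=FFTTT -> 0
  row 1 [0000001]: clauses=FTFTF -> 0
  row 2 [0000010]: clauses=FFTTT -> 0
  row 3 [0000011]: clauses=FTFTF -> 0
  row 4 [0000100]: clauses=FFTTT -> 0
  (every remaining row is evaluated the same way; all 128 results are listed next)
Full result column, 8 rows per line (x1,x2,x3,x4 fixed per line; x5,x6,x7 runs 000..111 left to right):
  rows 0-7 [x1,x2,x3,x4=0000]: 00000000  (ones: 0)
  rows 8-15 [x1,x2,x3,x4=0001]: 00000000  (ones: 0)
  rows 16-23 [x1,x2,x3,x4=0010]: 00000000  (ones: 0)
  rows 24-31 [x1,x2,x3,x4=0011]: 00000000  (ones: 0)
  rows 32-39 [x1,x2,x3,x4=0100]: 00000000  (ones: 0)
  rows 40-47 [x1,x2,x3,x4=0101]: 00000000  (ones: 0)
  rows 48-55 [x1,x2,x3,x4=0110]: 00000000  (ones: 0)
  rows 56-63 [x1,x2,x3,x4=0111]: 00000000  (ones: 0)
  rows 64-71 [x1,x2,x3,x4=1000]: 00000000  (ones: 0)
  rows 72-79 [x1,x2,x3,x4=1001]: 00000000  (ones: 0)
  rows 80-87 [x1,x2,x3,x4=1010]: 00000000  (ones: 0)
  rows 88-95 [x1,x2,x3,x4=1011]: 00000000  (ones: 0)
  rows 96-103 [x1,x2,x3,x4=1100]: 00000000  (ones: 0)
  rows 104-111 [x1,x2,x3,x4=1101]: 00000000  (ones: 0)
  rows 112-119 [x1,x2,x3,x4=1110]: 00000000  (ones: 0)
  rows 120-127 [x1,x2,x3,x4=1111]: 00000000  (ones: 0)
Satisfying assignments = 0+0+0+0+0+0+0+0+0+0+0+0+0+0+0+0 = 0

0


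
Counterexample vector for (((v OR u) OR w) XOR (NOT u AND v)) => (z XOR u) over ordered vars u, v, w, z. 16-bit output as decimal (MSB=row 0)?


F1 = (((v OR u) OR w) XOR (NOT u AND v))
F2 = (z XOR u)
Counterexample to F1=>F2 is where F1=1 and F2=0.
Evaluate each row (bits = u,v,w,z, MSB first):
  row 0 [0000]: F1=0 F2=0 -> F1&~F2 -> 0
  row 1 [0001]: F1=0 F2=1 -> F1&~F2 -> 0
  row 2 [0010]: F1=1 F2=0 -> F1&~F2 -> 1
  row 3 [0011]: F1=1 F2=1 -> F1&~F2 -> 0
  row 4 [0100]: F1=0 F2=0 -> F1&~F2 -> 0
  row 5 [0101]: F1=0 F2=1 -> F1&~F2 -> 0
  row 6 [0110]: F1=0 F2=0 -> F1&~F2 -> 0
  row 7 [0111]: F1=0 F2=1 -> F1&~F2 -> 0
  row 8 [1000]: F1=1 F2=1 -> F1&~F2 -> 0
  row 9 [1001]: F1=1 F2=0 -> F1&~F2 -> 1
  row 10 [1010]: F1=1 F2=1 -> F1&~F2 -> 0
  row 11 [1011]: F1=1 F2=0 -> F1&~F2 -> 1
  row 12 [1100]: F1=1 F2=1 -> F1&~F2 -> 0
  row 13 [1101]: F1=1 F2=0 -> F1&~F2 -> 1
  row 14 [1110]: F1=1 F2=1 -> F1&~F2 -> 0
  row 15 [1111]: F1=1 F2=0 -> F1&~F2 -> 1
Full result column, 4 rows per line (u,v fixed per line; w,z runs 00..11 left to right):
  rows 0-3 [u,v=00]: 0010  = hex 2
  rows 4-7 [u,v=01]: 0000  = hex 0
  rows 8-11 [u,v=10]: 0101  = hex 5
  rows 12-15 [u,v=11]: 0101  = hex 5
Counterexample vector (row 0 .. row 15) = 0010000001010101
Output column grouped in 4s = 0010 0000 0101 0101 = 0x2055
Convert to decimal digit by digit (value = value*16 + digit):
  2 -> 2
  2*16 + 0 = 32
  32*16 + 5 = 517
  517*16 + 5 = 8277
Decimal = 8277

8277


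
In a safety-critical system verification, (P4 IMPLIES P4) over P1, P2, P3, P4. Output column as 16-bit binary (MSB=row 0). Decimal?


Formula: (P4 IMPLIES P4) over P1, P2, P3, P4 (16 rows)
Evaluate each row (bits = P1,P2,P3,P4, MSB first):
  row 0 [0000]: (0 IMPLIES 0) -> 1
  row 1 [0001]: (1 IMPLIES 1) -> 1
  row 2 [0010]: (0 IMPLIES 0) -> 1
  row 3 [0011]: (1 IMPLIES 1) -> 1
  row 4 [0100]: (0 IMPLIES 0) -> 1
  row 5 [0101]: (1 IMPLIES 1) -> 1
  row 6 [0110]: (0 IMPLIES 0) -> 1
  row 7 [0111]: (1 IMPLIES 1) -> 1
  row 8 [1000]: (0 IMPLIES 0) -> 1
  row 9 [1001]: (1 IMPLIES 1) -> 1
  row 10 [1010]: (0 IMPLIES 0) -> 1
  row 11 [1011]: (1 IMPLIES 1) -> 1
  row 12 [1100]: (0 IMPLIES 0) -> 1
  row 13 [1101]: (1 IMPLIES 1) -> 1
  row 14 [1110]: (0 IMPLIES 0) -> 1
  row 15 [1111]: (1 IMPLIES 1) -> 1
Full result column, 4 rows per line (P1,P2 fixed per line; P3,P4 runs 00..11 left to right):
  rows 0-3 [P1,P2=00]: 1111  = hex F
  rows 4-7 [P1,P2=01]: 1111  = hex F
  rows 8-11 [P1,P2=10]: 1111  = hex F
  rows 12-15 [P1,P2=11]: 1111  = hex F
Output column (row 0 .. row 15) = 1111111111111111
Output column grouped in 4s = 1111 1111 1111 1111 = 0xFFFF
Convert to decimal digit by digit (value = value*16 + digit):
  F -> 15
  15*16 + 15 (F) = 255
  255*16 + 15 (F) = 4095
  4095*16 + 15 (F) = 65535
Decimal = 65535

65535


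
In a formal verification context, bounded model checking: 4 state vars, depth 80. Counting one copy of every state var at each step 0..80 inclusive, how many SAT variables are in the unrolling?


BMC unrolls to depth k, creating one copy of each state var for steps 0..k.
Step count = 80 + 1 = 81 (steps 0 through 80)
Vars per step = 4
Total = 4 * 81 = 324

324


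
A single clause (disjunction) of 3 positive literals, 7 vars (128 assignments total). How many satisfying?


Step 1: Total=2^7=128
Step 2: Unsat when all 3 false: 2^4=16
Step 3: Sat=128-16=112

112


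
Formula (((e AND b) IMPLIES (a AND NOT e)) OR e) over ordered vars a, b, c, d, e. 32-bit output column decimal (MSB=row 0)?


Formula: (((e AND b) IMPLIES (a AND NOT e)) OR e) over a, b, c, d, e (32 rows)
Evaluate each row (bits = a,b,c,d,e, MSB first):
  row 0 [00000]: (((0 AND 0) IMPLIES (0 AND NOT 0)) OR 0) -> 1
  row 1 [00001]: (((1 AND 0) IMPLIES (0 AND NOT 1)) OR 1) -> 1
  row 2 [00010]: (((0 AND 0) IMPLIES (0 AND NOT 0)) OR 0) -> 1
  row 3 [00011]: (((1 AND 0) IMPLIES (0 AND NOT 1)) OR 1) -> 1
  row 4 [00100]: (((0 AND 0) IMPLIES (0 AND NOT 0)) OR 0) -> 1
  row 5 [00101]: (((1 AND 0) IMPLIES (0 AND NOT 1)) OR 1) -> 1
  row 6 [00110]: (((0 AND 0) IMPLIES (0 AND NOT 0)) OR 0) -> 1
  row 7 [00111]: (((1 AND 0) IMPLIES (0 AND NOT 1)) OR 1) -> 1
  row 8 [01000]: (((0 AND 1) IMPLIES (0 AND NOT 0)) OR 0) -> 1
  row 9 [01001]: (((1 AND 1) IMPLIES (0 AND NOT 1)) OR 1) -> 1
  row 10 [01010]: (((0 AND 1) IMPLIES (0 AND NOT 0)) OR 0) -> 1
  row 11 [01011]: (((1 AND 1) IMPLIES (0 AND NOT 1)) OR 1) -> 1
  row 12 [01100]: (((0 AND 1) IMPLIES (0 AND NOT 0)) OR 0) -> 1
  row 13 [01101]: (((1 AND 1) IMPLIES (0 AND NOT 1)) OR 1) -> 1
  row 14 [01110]: (((0 AND 1) IMPLIES (0 AND NOT 0)) OR 0) -> 1
  row 15 [01111]: (((1 AND 1) IMPLIES (0 AND NOT 1)) OR 1) -> 1
  row 16 [10000]: (((0 AND 0) IMPLIES (1 AND NOT 0)) OR 0) -> 1
  row 17 [10001]: (((1 AND 0) IMPLIES (1 AND NOT 1)) OR 1) -> 1
  row 18 [10010]: (((0 AND 0) IMPLIES (1 AND NOT 0)) OR 0) -> 1
  row 19 [10011]: (((1 AND 0) IMPLIES (1 AND NOT 1)) OR 1) -> 1
  row 20 [10100]: (((0 AND 0) IMPLIES (1 AND NOT 0)) OR 0) -> 1
  row 21 [10101]: (((1 AND 0) IMPLIES (1 AND NOT 1)) OR 1) -> 1
  row 22 [10110]: (((0 AND 0) IMPLIES (1 AND NOT 0)) OR 0) -> 1
  row 23 [10111]: (((1 AND 0) IMPLIES (1 AND NOT 1)) OR 1) -> 1
  row 24 [11000]: (((0 AND 1) IMPLIES (1 AND NOT 0)) OR 0) -> 1
  row 25 [11001]: (((1 AND 1) IMPLIES (1 AND NOT 1)) OR 1) -> 1
  row 26 [11010]: (((0 AND 1) IMPLIES (1 AND NOT 0)) OR 0) -> 1
  row 27 [11011]: (((1 AND 1) IMPLIES (1 AND NOT 1)) OR 1) -> 1
  row 28 [11100]: (((0 AND 1) IMPLIES (1 AND NOT 0)) OR 0) -> 1
  row 29 [11101]: (((1 AND 1) IMPLIES (1 AND NOT 1)) OR 1) -> 1
  row 30 [11110]: (((0 AND 1) IMPLIES (1 AND NOT 0)) OR 0) -> 1
  row 31 [11111]: (((1 AND 1) IMPLIES (1 AND NOT 1)) OR 1) -> 1
Full result column, 4 rows per line (a,b,c fixed per line; d,e runs 00..11 left to right):
  rows 0-3 [a,b,c=000]: 1111  = hex F
  rows 4-7 [a,b,c=001]: 1111  = hex F
  rows 8-11 [a,b,c=010]: 1111  = hex F
  rows 12-15 [a,b,c=011]: 1111  = hex F
  rows 16-19 [a,b,c=100]: 1111  = hex F
  rows 20-23 [a,b,c=101]: 1111  = hex F
  rows 24-27 [a,b,c=110]: 1111  = hex F
  rows 28-31 [a,b,c=111]: 1111  = hex F
Output column (row 0 .. row 31) = 11111111111111111111111111111111
Output column grouped in 4s = 1111 1111 1111 1111 1111 1111 1111 1111 = 0xFFFFFFFF
Convert to decimal digit by digit (value = value*16 + digit):
  F -> 15
  15*16 + 15 (F) = 255
  255*16 + 15 (F) = 4095
  4095*16 + 15 (F) = 65535
  65535*16 + 15 (F) = 1048575
  1048575*16 + 15 (F) = 16777215
  16777215*16 + 15 (F) = 268435455
  268435455*16 + 15 (F) = 4294967295
Decimal = 4294967295

4294967295


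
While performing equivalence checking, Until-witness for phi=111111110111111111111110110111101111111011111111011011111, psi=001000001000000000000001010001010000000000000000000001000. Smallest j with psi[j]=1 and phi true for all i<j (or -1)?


(phi U psi) at 0: need smallest j with psi[j]=1 and phi[i]=1 for all i in [0,j).
Scan from step 0:
  step 0: phi=1, psi=0 -> continue
  step 1: phi=1, psi=0 -> continue
  step 2: psi=1 and phi held for [0,2) -> witness found
Witness step = 2

2


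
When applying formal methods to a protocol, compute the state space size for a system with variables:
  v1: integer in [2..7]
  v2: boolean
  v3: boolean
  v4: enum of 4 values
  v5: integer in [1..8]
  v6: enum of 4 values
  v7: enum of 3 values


State space = product of domain sizes of all variables.
Domain sizes:
  v1 (integer in [2..7]): 6
  v2 (boolean): 2
  v3 (boolean): 2
  v4 (enum of 4 values): 4
  v5 (integer in [1..8]): 8
  v6 (enum of 4 values): 4
  v7 (enum of 3 values): 3
Product = 6 * 2 * 2 * 4 * 8 * 4 * 3 = 9216

9216


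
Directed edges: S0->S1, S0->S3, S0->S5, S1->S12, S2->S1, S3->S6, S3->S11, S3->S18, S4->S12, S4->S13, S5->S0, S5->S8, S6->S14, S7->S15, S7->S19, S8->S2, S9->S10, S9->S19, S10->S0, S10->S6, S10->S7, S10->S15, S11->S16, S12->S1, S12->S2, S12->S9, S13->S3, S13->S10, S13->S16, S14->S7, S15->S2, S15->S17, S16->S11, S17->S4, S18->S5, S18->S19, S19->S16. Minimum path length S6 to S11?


BFS layer-by-layer from S6:
  dist 0: {S6}
  dist 1: {S14}
  dist 2: {S7}
  dist 3: {S15, S19}
  dist 4: {S2, S16, S17}
  dist 5: {S1, S4, S11}
  -> S11 reached at distance 5
Shortest path length = 5

5


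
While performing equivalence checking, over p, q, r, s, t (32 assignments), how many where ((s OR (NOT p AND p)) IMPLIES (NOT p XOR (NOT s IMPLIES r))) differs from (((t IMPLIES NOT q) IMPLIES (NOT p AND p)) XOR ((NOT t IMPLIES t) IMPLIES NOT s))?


F1 = ((s OR (NOT p AND p)) IMPLIES (NOT p XOR (NOT s IMPLIES r)))
F2 = (((t IMPLIES NOT q) IMPLIES (NOT p AND p)) XOR ((NOT t IMPLIES t) IMPLIES NOT s))
Evaluate both on each of 32 rows (bits = p,q,r,s,t):
  row 0 [00000]: F1=1 F2=1 -> 0
  row 1 [00001]: F1=1 F2=1 -> 0
  row 2 [00010]: F1=0 F2=1 (differ) -> 1
  row 3 [00011]: F1=0 F2=0 -> 0
  row 4 [00100]: F1=1 F2=1 -> 0
  row 5 [00101]: F1=1 F2=1 -> 0
  row 6 [00110]: F1=0 F2=1 (differ) -> 1
  row 7 [00111]: F1=0 F2=0 -> 0
  row 8 [01000]: F1=1 F2=1 -> 0
  row 9 [01001]: F1=1 F2=0 (differ) -> 1
  row 10 [01010]: F1=0 F2=1 (differ) -> 1
  row 11 [01011]: F1=0 F2=1 (differ) -> 1
  row 12 [01100]: F1=1 F2=1 -> 0
  row 13 [01101]: F1=1 F2=0 (differ) -> 1
  row 14 [01110]: F1=0 F2=1 (differ) -> 1
  row 15 [01111]: F1=0 F2=1 (differ) -> 1
  row 16 [10000]: F1=1 F2=1 -> 0
  row 17 [10001]: F1=1 F2=1 -> 0
  row 18 [10010]: F1=1 F2=1 -> 0
  row 19 [10011]: F1=1 F2=0 (differ) -> 1
  row 20 [10100]: F1=1 F2=1 -> 0
  row 21 [10101]: F1=1 F2=1 -> 0
  row 22 [10110]: F1=1 F2=1 -> 0
  row 23 [10111]: F1=1 F2=0 (differ) -> 1
  row 24 [11000]: F1=1 F2=1 -> 0
  row 25 [11001]: F1=1 F2=0 (differ) -> 1
  row 26 [11010]: F1=1 F2=1 -> 0
  row 27 [11011]: F1=1 F2=1 -> 0
  row 28 [11100]: F1=1 F2=1 -> 0
  row 29 [11101]: F1=1 F2=0 (differ) -> 1
  row 30 [11110]: F1=1 F2=1 -> 0
  row 31 [11111]: F1=1 F2=1 -> 0
Full result column, 8 rows per line (p,q fixed per line; r,s,t runs 000..111 left to right):
  rows 0-7 [p,q=00]: 00100010  (ones: 2)
  rows 8-15 [p,q=01]: 01110111  (ones: 6)
  rows 16-23 [p,q=10]: 00010001  (ones: 2)
  rows 24-31 [p,q=11]: 01000100  (ones: 2)
Disagreements = 2+6+2+2 = 12

12


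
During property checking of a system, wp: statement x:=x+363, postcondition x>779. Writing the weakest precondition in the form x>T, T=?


Formula: wp(x:=E, P) = P[E/x] (substitute E for x in postcondition)
Step 1: Postcondition: x>779
Step 2: Substitute x+363 for x: x+363>779
Step 3: Solve for x: x > 779-363 = 416

416


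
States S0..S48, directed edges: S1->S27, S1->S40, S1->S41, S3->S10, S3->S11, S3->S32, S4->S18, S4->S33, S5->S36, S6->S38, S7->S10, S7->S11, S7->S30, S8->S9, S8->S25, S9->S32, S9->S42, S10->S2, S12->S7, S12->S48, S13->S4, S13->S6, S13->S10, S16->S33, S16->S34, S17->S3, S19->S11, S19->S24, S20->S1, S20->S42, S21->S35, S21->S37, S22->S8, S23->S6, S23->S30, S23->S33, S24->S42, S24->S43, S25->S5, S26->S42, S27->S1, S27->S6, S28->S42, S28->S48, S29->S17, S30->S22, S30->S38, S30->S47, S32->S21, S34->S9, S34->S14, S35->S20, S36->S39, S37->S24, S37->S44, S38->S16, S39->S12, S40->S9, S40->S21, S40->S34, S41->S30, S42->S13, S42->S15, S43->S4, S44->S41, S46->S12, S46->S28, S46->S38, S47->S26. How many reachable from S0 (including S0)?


BFS from S0:
  layer 0: {S0}
Reachable set: {S0}
Count = 1

1


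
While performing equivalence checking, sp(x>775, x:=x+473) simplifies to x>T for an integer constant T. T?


Formula: sp(P, x:=E) = exists old_x. (x = E[old_x/x]) AND P[old_x/x] (old_x is the value of x before the assignment; eliminate old_x by solving x = E[old_x/x] for old_x)
Step 1: Precondition P: x>775, i.e. old_x > 775
Step 2: Assignment gives x = old_x + 473, so old_x = x - 473
Step 3: Substitute into P: x - 473 > 775
Step 4: Simplify: x > 775+473 = 1248

1248


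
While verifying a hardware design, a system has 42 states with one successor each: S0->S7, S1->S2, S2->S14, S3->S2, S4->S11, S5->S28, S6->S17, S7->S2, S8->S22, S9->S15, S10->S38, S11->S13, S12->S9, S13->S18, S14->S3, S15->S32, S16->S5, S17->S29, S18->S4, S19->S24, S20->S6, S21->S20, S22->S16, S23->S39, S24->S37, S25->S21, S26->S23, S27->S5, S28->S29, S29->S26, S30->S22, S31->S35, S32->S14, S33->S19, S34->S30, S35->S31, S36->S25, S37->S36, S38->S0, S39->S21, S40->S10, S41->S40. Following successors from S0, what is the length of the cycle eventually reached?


Trace from S0 until a state repeats:
  S0 -> S7 -> S2 -> S14 -> S3 -> S2
S2 first seen at step 2, revisited at step 5.
Cycle length = 5 - 2 = 3

3


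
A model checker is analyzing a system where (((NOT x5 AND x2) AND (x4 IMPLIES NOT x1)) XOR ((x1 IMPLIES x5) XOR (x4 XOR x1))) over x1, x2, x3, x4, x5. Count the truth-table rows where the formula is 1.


Formula: (((NOT x5 AND x2) AND (x4 IMPLIES NOT x1)) XOR ((x1 IMPLIES x5) XOR (x4 XOR x1))) over 5 vars (32 rows)
Evaluate each row (x1, x2, x3, x4, x5 as bits, MSB first):
  row 0 [00000]: (((NOT 0 AND 0) AND (0 IMPLIES NOT 0)) XOR ((0 IMPLIES 0) XOR (0 XOR 0))) -> 1
  row 1 [00001]: (((NOT 1 AND 0) AND (0 IMPLIES NOT 0)) XOR ((0 IMPLIES 1) XOR (0 XOR 0))) -> 1
  row 2 [00010]: (((NOT 0 AND 0) AND (1 IMPLIES NOT 0)) XOR ((0 IMPLIES 0) XOR (1 XOR 0))) -> 0
  row 3 [00011]: (((NOT 1 AND 0) AND (1 IMPLIES NOT 0)) XOR ((0 IMPLIES 1) XOR (1 XOR 0))) -> 0
  row 4 [00100]: (((NOT 0 AND 0) AND (0 IMPLIES NOT 0)) XOR ((0 IMPLIES 0) XOR (0 XOR 0))) -> 1
  row 5 [00101]: (((NOT 1 AND 0) AND (0 IMPLIES NOT 0)) XOR ((0 IMPLIES 1) XOR (0 XOR 0))) -> 1
  row 6 [00110]: (((NOT 0 AND 0) AND (1 IMPLIES NOT 0)) XOR ((0 IMPLIES 0) XOR (1 XOR 0))) -> 0
  row 7 [00111]: (((NOT 1 AND 0) AND (1 IMPLIES NOT 0)) XOR ((0 IMPLIES 1) XOR (1 XOR 0))) -> 0
  row 8 [01000]: (((NOT 0 AND 1) AND (0 IMPLIES NOT 0)) XOR ((0 IMPLIES 0) XOR (0 XOR 0))) -> 0
  row 9 [01001]: (((NOT 1 AND 1) AND (0 IMPLIES NOT 0)) XOR ((0 IMPLIES 1) XOR (0 XOR 0))) -> 1
  row 10 [01010]: (((NOT 0 AND 1) AND (1 IMPLIES NOT 0)) XOR ((0 IMPLIES 0) XOR (1 XOR 0))) -> 1
  row 11 [01011]: (((NOT 1 AND 1) AND (1 IMPLIES NOT 0)) XOR ((0 IMPLIES 1) XOR (1 XOR 0))) -> 0
  row 12 [01100]: (((NOT 0 AND 1) AND (0 IMPLIES NOT 0)) XOR ((0 IMPLIES 0) XOR (0 XOR 0))) -> 0
  row 13 [01101]: (((NOT 1 AND 1) AND (0 IMPLIES NOT 0)) XOR ((0 IMPLIES 1) XOR (0 XOR 0))) -> 1
  row 14 [01110]: (((NOT 0 AND 1) AND (1 IMPLIES NOT 0)) XOR ((0 IMPLIES 0) XOR (1 XOR 0))) -> 1
  row 15 [01111]: (((NOT 1 AND 1) AND (1 IMPLIES NOT 0)) XOR ((0 IMPLIES 1) XOR (1 XOR 0))) -> 0
  row 16 [10000]: (((NOT 0 AND 0) AND (0 IMPLIES NOT 1)) XOR ((1 IMPLIES 0) XOR (0 XOR 1))) -> 1
  row 17 [10001]: (((NOT 1 AND 0) AND (0 IMPLIES NOT 1)) XOR ((1 IMPLIES 1) XOR (0 XOR 1))) -> 0
  row 18 [10010]: (((NOT 0 AND 0) AND (1 IMPLIES NOT 1)) XOR ((1 IMPLIES 0) XOR (1 XOR 1))) -> 0
  row 19 [10011]: (((NOT 1 AND 0) AND (1 IMPLIES NOT 1)) XOR ((1 IMPLIES 1) XOR (1 XOR 1))) -> 1
  row 20 [10100]: (((NOT 0 AND 0) AND (0 IMPLIES NOT 1)) XOR ((1 IMPLIES 0) XOR (0 XOR 1))) -> 1
  row 21 [10101]: (((NOT 1 AND 0) AND (0 IMPLIES NOT 1)) XOR ((1 IMPLIES 1) XOR (0 XOR 1))) -> 0
  row 22 [10110]: (((NOT 0 AND 0) AND (1 IMPLIES NOT 1)) XOR ((1 IMPLIES 0) XOR (1 XOR 1))) -> 0
  row 23 [10111]: (((NOT 1 AND 0) AND (1 IMPLIES NOT 1)) XOR ((1 IMPLIES 1) XOR (1 XOR 1))) -> 1
  row 24 [11000]: (((NOT 0 AND 1) AND (0 IMPLIES NOT 1)) XOR ((1 IMPLIES 0) XOR (0 XOR 1))) -> 0
  row 25 [11001]: (((NOT 1 AND 1) AND (0 IMPLIES NOT 1)) XOR ((1 IMPLIES 1) XOR (0 XOR 1))) -> 0
  row 26 [11010]: (((NOT 0 AND 1) AND (1 IMPLIES NOT 1)) XOR ((1 IMPLIES 0) XOR (1 XOR 1))) -> 0
  row 27 [11011]: (((NOT 1 AND 1) AND (1 IMPLIES NOT 1)) XOR ((1 IMPLIES 1) XOR (1 XOR 1))) -> 1
  row 28 [11100]: (((NOT 0 AND 1) AND (0 IMPLIES NOT 1)) XOR ((1 IMPLIES 0) XOR (0 XOR 1))) -> 0
  row 29 [11101]: (((NOT 1 AND 1) AND (0 IMPLIES NOT 1)) XOR ((1 IMPLIES 1) XOR (0 XOR 1))) -> 0
  row 30 [11110]: (((NOT 0 AND 1) AND (1 IMPLIES NOT 1)) XOR ((1 IMPLIES 0) XOR (1 XOR 1))) -> 0
  row 31 [11111]: (((NOT 1 AND 1) AND (1 IMPLIES NOT 1)) XOR ((1 IMPLIES 1) XOR (1 XOR 1))) -> 1
Full result column, 8 rows per line (x1,x2 fixed per line; x3,x4,x5 runs 000..111 left to right):
  rows 0-7 [x1,x2=00]: 11001100  (ones: 4)
  rows 8-15 [x1,x2=01]: 01100110  (ones: 4)
  rows 16-23 [x1,x2=10]: 10011001  (ones: 4)
  rows 24-31 [x1,x2=11]: 00010001  (ones: 2)
Count of 1-rows = 4+4+4+2 = 14

14


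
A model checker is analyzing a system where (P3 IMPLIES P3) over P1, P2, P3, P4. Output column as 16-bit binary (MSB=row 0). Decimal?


Formula: (P3 IMPLIES P3) over P1, P2, P3, P4 (16 rows)
Evaluate each row (bits = P1,P2,P3,P4, MSB first):
  row 0 [0000]: (0 IMPLIES 0) -> 1
  row 1 [0001]: (0 IMPLIES 0) -> 1
  row 2 [0010]: (1 IMPLIES 1) -> 1
  row 3 [0011]: (1 IMPLIES 1) -> 1
  row 4 [0100]: (0 IMPLIES 0) -> 1
  row 5 [0101]: (0 IMPLIES 0) -> 1
  row 6 [0110]: (1 IMPLIES 1) -> 1
  row 7 [0111]: (1 IMPLIES 1) -> 1
  row 8 [1000]: (0 IMPLIES 0) -> 1
  row 9 [1001]: (0 IMPLIES 0) -> 1
  row 10 [1010]: (1 IMPLIES 1) -> 1
  row 11 [1011]: (1 IMPLIES 1) -> 1
  row 12 [1100]: (0 IMPLIES 0) -> 1
  row 13 [1101]: (0 IMPLIES 0) -> 1
  row 14 [1110]: (1 IMPLIES 1) -> 1
  row 15 [1111]: (1 IMPLIES 1) -> 1
Full result column, 4 rows per line (P1,P2 fixed per line; P3,P4 runs 00..11 left to right):
  rows 0-3 [P1,P2=00]: 1111  = hex F
  rows 4-7 [P1,P2=01]: 1111  = hex F
  rows 8-11 [P1,P2=10]: 1111  = hex F
  rows 12-15 [P1,P2=11]: 1111  = hex F
Output column (row 0 .. row 15) = 1111111111111111
Output column grouped in 4s = 1111 1111 1111 1111 = 0xFFFF
Convert to decimal digit by digit (value = value*16 + digit):
  F -> 15
  15*16 + 15 (F) = 255
  255*16 + 15 (F) = 4095
  4095*16 + 15 (F) = 65535
Decimal = 65535

65535


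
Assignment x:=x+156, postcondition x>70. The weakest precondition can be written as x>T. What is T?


Formula: wp(x:=E, P) = P[E/x] (substitute E for x in postcondition)
Step 1: Postcondition: x>70
Step 2: Substitute x+156 for x: x+156>70
Step 3: Solve for x: x > 70-156 = -86

-86


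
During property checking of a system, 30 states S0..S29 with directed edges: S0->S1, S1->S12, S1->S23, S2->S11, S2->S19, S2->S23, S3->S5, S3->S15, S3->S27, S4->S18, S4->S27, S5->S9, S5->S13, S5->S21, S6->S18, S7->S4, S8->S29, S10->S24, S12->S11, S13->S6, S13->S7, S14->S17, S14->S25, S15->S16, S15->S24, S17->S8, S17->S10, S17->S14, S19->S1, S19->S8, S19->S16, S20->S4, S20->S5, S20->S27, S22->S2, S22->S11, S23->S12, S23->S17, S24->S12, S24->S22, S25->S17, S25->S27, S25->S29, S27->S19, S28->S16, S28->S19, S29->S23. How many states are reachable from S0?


BFS from S0:
  layer 0: {S0}
  layer 1: {S1}
  layer 2: {S12, S23}
  layer 3: {S11, S17}
  layer 4: {S8, S10, S14}
  layer 5: {S24, S25, S29}
  layer 6: {S22, S27}
  layer 7: {S2, S19}
  layer 8: {S16}
Reachable set: {S0, S1, S2, S8, S10, S11, S12, S14, S16, S17, S19, S22, S23, S24, S25, S27, S29}
Count = 17

17


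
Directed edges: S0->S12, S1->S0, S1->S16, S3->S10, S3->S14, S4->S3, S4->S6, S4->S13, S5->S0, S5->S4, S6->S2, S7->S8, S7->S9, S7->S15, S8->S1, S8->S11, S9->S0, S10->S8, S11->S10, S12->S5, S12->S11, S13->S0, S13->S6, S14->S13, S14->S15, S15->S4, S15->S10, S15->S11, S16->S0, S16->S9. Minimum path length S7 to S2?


BFS layer-by-layer from S7:
  dist 0: {S7}
  dist 1: {S8, S9, S15}
  dist 2: {S0, S1, S4, S10, S11}
  dist 3: {S3, S6, S12, S13, S16}
  dist 4: {S2, S5, S14}
  -> S2 reached at distance 4
Shortest path length = 4

4


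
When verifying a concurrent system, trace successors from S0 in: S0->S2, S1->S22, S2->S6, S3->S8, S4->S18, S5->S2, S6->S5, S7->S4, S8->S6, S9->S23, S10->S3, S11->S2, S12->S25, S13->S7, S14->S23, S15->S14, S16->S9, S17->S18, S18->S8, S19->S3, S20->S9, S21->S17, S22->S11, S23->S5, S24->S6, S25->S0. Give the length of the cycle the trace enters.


Trace from S0 until a state repeats:
  S0 -> S2 -> S6 -> S5 -> S2
S2 first seen at step 1, revisited at step 4.
Cycle length = 4 - 1 = 3

3


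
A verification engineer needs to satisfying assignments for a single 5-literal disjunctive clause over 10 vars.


Step 1: Total=2^10=1024
Step 2: Unsat when all 5 false: 2^5=32
Step 3: Sat=1024-32=992

992


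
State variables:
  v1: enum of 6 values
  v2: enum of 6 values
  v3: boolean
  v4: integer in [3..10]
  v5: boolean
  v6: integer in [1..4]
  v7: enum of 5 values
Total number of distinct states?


State space = product of domain sizes of all variables.
Domain sizes:
  v1 (enum of 6 values): 6
  v2 (enum of 6 values): 6
  v3 (boolean): 2
  v4 (integer in [3..10]): 8
  v5 (boolean): 2
  v6 (integer in [1..4]): 4
  v7 (enum of 5 values): 5
Product = 6 * 6 * 2 * 8 * 2 * 4 * 5 = 23040

23040


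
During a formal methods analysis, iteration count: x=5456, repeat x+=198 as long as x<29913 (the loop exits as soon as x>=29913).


Step 1: x goes from 5456 toward 29913 by 198; the body runs while x<29913, so iterations = ceil((bound-start)/step)
Step 2: Distance=24457
Step 3: ceil(24457/198)=124

124


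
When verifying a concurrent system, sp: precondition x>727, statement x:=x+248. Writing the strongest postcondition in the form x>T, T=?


Formula: sp(P, x:=E) = exists old_x. (x = E[old_x/x]) AND P[old_x/x] (old_x is the value of x before the assignment; eliminate old_x by solving x = E[old_x/x] for old_x)
Step 1: Precondition P: x>727, i.e. old_x > 727
Step 2: Assignment gives x = old_x + 248, so old_x = x - 248
Step 3: Substitute into P: x - 248 > 727
Step 4: Simplify: x > 727+248 = 975

975


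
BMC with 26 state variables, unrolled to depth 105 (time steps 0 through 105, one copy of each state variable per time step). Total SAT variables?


BMC unrolls to depth k, creating one copy of each state var for steps 0..k.
Step count = 105 + 1 = 106 (steps 0 through 105)
Vars per step = 26
Total = 26 * 106 = 2756

2756


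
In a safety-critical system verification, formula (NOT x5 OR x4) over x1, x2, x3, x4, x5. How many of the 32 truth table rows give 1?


Formula: (NOT x5 OR x4) over 5 vars (32 rows)
Evaluate each row (x1, x2, x3, x4, x5 as bits, MSB first):
  row 0 [00000]: (NOT 0 OR 0) -> 1
  row 1 [00001]: (NOT 1 OR 0) -> 0
  row 2 [00010]: (NOT 0 OR 1) -> 1
  row 3 [00011]: (NOT 1 OR 1) -> 1
  row 4 [00100]: (NOT 0 OR 0) -> 1
  row 5 [00101]: (NOT 1 OR 0) -> 0
  row 6 [00110]: (NOT 0 OR 1) -> 1
  row 7 [00111]: (NOT 1 OR 1) -> 1
  row 8 [01000]: (NOT 0 OR 0) -> 1
  row 9 [01001]: (NOT 1 OR 0) -> 0
  row 10 [01010]: (NOT 0 OR 1) -> 1
  row 11 [01011]: (NOT 1 OR 1) -> 1
  row 12 [01100]: (NOT 0 OR 0) -> 1
  row 13 [01101]: (NOT 1 OR 0) -> 0
  row 14 [01110]: (NOT 0 OR 1) -> 1
  row 15 [01111]: (NOT 1 OR 1) -> 1
  row 16 [10000]: (NOT 0 OR 0) -> 1
  row 17 [10001]: (NOT 1 OR 0) -> 0
  row 18 [10010]: (NOT 0 OR 1) -> 1
  row 19 [10011]: (NOT 1 OR 1) -> 1
  row 20 [10100]: (NOT 0 OR 0) -> 1
  row 21 [10101]: (NOT 1 OR 0) -> 0
  row 22 [10110]: (NOT 0 OR 1) -> 1
  row 23 [10111]: (NOT 1 OR 1) -> 1
  row 24 [11000]: (NOT 0 OR 0) -> 1
  row 25 [11001]: (NOT 1 OR 0) -> 0
  row 26 [11010]: (NOT 0 OR 1) -> 1
  row 27 [11011]: (NOT 1 OR 1) -> 1
  row 28 [11100]: (NOT 0 OR 0) -> 1
  row 29 [11101]: (NOT 1 OR 0) -> 0
  row 30 [11110]: (NOT 0 OR 1) -> 1
  row 31 [11111]: (NOT 1 OR 1) -> 1
Full result column, 8 rows per line (x1,x2 fixed per line; x3,x4,x5 runs 000..111 left to right):
  rows 0-7 [x1,x2=00]: 10111011  (ones: 6)
  rows 8-15 [x1,x2=01]: 10111011  (ones: 6)
  rows 16-23 [x1,x2=10]: 10111011  (ones: 6)
  rows 24-31 [x1,x2=11]: 10111011  (ones: 6)
Count of 1-rows = 6+6+6+6 = 24

24


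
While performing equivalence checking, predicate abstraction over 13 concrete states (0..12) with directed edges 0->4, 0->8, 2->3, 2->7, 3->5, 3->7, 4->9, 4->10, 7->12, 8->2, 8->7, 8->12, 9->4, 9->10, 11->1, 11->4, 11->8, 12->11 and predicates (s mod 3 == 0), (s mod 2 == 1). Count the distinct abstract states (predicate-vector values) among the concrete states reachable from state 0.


BFS from 0:
Concrete reachable: {0, 1, 2, 3, 4, 5, 7, 8, 9, 10, 11, 12}
Abstract via predicates (s mod 3 == 0), (s mod 2 == 1):
  (0,0) <- {2, 4, 8, 10}
  (0,1) <- {1, 5, 7, 11}
  (1,0) <- {0, 12}
  (1,1) <- {3, 9}
Distinct abstract states = 4

4


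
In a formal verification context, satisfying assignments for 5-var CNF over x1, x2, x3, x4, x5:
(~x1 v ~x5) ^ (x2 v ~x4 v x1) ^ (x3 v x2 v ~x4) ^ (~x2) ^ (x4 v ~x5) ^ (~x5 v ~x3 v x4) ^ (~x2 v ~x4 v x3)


CNF with 7 clauses over 5 vars (32 assignments).
An assignment satisfies CNF iff every clause has >=1 true literal.
Check each row (bits = x1,x2,x3,x4,x5; clause T/F shown):
  row 0 [00000]: clauses=TTTTTTT -> 1
  row 1 [00001]: clauses=TTTTFTT -> 0
  row 2 [00010]: clauses=TFFTTTT -> 0
  row 3 [00011]: clauses=TFFTTTT -> 0
  row 4 [00100]: clauses=TTTTTTT -> 1
  row 5 [00101]: clauses=TTTTFFT -> 0
  row 6 [00110]: clauses=TFTTTTT -> 0
  row 7 [00111]: clauses=TFTTTTT -> 0
  row 8 [01000]: clauses=TTTFTTT -> 0
  row 9 [01001]: clauses=TTTFFTT -> 0
  row 10 [01010]: clauses=TTTFTTF -> 0
  row 11 [01011]: clauses=TTTFTTF -> 0
  row 12 [01100]: clauses=TTTFTTT -> 0
  row 13 [01101]: clauses=TTTFFFT -> 0
  row 14 [01110]: clauses=TTTFTTT -> 0
  row 15 [01111]: clauses=TTTFTTT -> 0
  row 16 [10000]: clauses=TTTTTTT -> 1
  row 17 [10001]: clauses=FTTTFTT -> 0
  row 18 [10010]: clauses=TTFTTTT -> 0
  row 19 [10011]: clauses=FTFTTTT -> 0
  row 20 [10100]: clauses=TTTTTTT -> 1
  row 21 [10101]: clauses=FTTTFFT -> 0
  row 22 [10110]: clauses=TTTTTTT -> 1
  row 23 [10111]: clauses=FTTTTTT -> 0
  row 24 [11000]: clauses=TTTFTTT -> 0
  row 25 [11001]: clauses=FTTFFTT -> 0
  row 26 [11010]: clauses=TTTFTTF -> 0
  row 27 [11011]: clauses=FTTFTTF -> 0
  row 28 [11100]: clauses=TTTFTTT -> 0
  row 29 [11101]: clauses=FTTFFFT -> 0
  row 30 [11110]: clauses=TTTFTTT -> 0
  row 31 [11111]: clauses=FTTFTTT -> 0
Full result column, 8 rows per line (x1,x2 fixed per line; x3,x4,x5 runs 000..111 left to right):
  rows 0-7 [x1,x2=00]: 10001000  (ones: 2)
  rows 8-15 [x1,x2=01]: 00000000  (ones: 0)
  rows 16-23 [x1,x2=10]: 10001010  (ones: 3)
  rows 24-31 [x1,x2=11]: 00000000  (ones: 0)
Satisfying assignments = 2+0+3+0 = 5

5


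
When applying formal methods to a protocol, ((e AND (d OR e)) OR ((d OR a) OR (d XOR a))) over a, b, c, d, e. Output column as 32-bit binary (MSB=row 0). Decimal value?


Formula: ((e AND (d OR e)) OR ((d OR a) OR (d XOR a))) over a, b, c, d, e (32 rows)
Evaluate each row (bits = a,b,c,d,e, MSB first):
  row 0 [00000]: ((0 AND (0 OR 0)) OR ((0 OR 0) OR (0 XOR 0))) -> 0
  row 1 [00001]: ((1 AND (0 OR 1)) OR ((0 OR 0) OR (0 XOR 0))) -> 1
  row 2 [00010]: ((0 AND (1 OR 0)) OR ((1 OR 0) OR (1 XOR 0))) -> 1
  row 3 [00011]: ((1 AND (1 OR 1)) OR ((1 OR 0) OR (1 XOR 0))) -> 1
  row 4 [00100]: ((0 AND (0 OR 0)) OR ((0 OR 0) OR (0 XOR 0))) -> 0
  row 5 [00101]: ((1 AND (0 OR 1)) OR ((0 OR 0) OR (0 XOR 0))) -> 1
  row 6 [00110]: ((0 AND (1 OR 0)) OR ((1 OR 0) OR (1 XOR 0))) -> 1
  row 7 [00111]: ((1 AND (1 OR 1)) OR ((1 OR 0) OR (1 XOR 0))) -> 1
  row 8 [01000]: ((0 AND (0 OR 0)) OR ((0 OR 0) OR (0 XOR 0))) -> 0
  row 9 [01001]: ((1 AND (0 OR 1)) OR ((0 OR 0) OR (0 XOR 0))) -> 1
  row 10 [01010]: ((0 AND (1 OR 0)) OR ((1 OR 0) OR (1 XOR 0))) -> 1
  row 11 [01011]: ((1 AND (1 OR 1)) OR ((1 OR 0) OR (1 XOR 0))) -> 1
  row 12 [01100]: ((0 AND (0 OR 0)) OR ((0 OR 0) OR (0 XOR 0))) -> 0
  row 13 [01101]: ((1 AND (0 OR 1)) OR ((0 OR 0) OR (0 XOR 0))) -> 1
  row 14 [01110]: ((0 AND (1 OR 0)) OR ((1 OR 0) OR (1 XOR 0))) -> 1
  row 15 [01111]: ((1 AND (1 OR 1)) OR ((1 OR 0) OR (1 XOR 0))) -> 1
  row 16 [10000]: ((0 AND (0 OR 0)) OR ((0 OR 1) OR (0 XOR 1))) -> 1
  row 17 [10001]: ((1 AND (0 OR 1)) OR ((0 OR 1) OR (0 XOR 1))) -> 1
  row 18 [10010]: ((0 AND (1 OR 0)) OR ((1 OR 1) OR (1 XOR 1))) -> 1
  row 19 [10011]: ((1 AND (1 OR 1)) OR ((1 OR 1) OR (1 XOR 1))) -> 1
  row 20 [10100]: ((0 AND (0 OR 0)) OR ((0 OR 1) OR (0 XOR 1))) -> 1
  row 21 [10101]: ((1 AND (0 OR 1)) OR ((0 OR 1) OR (0 XOR 1))) -> 1
  row 22 [10110]: ((0 AND (1 OR 0)) OR ((1 OR 1) OR (1 XOR 1))) -> 1
  row 23 [10111]: ((1 AND (1 OR 1)) OR ((1 OR 1) OR (1 XOR 1))) -> 1
  row 24 [11000]: ((0 AND (0 OR 0)) OR ((0 OR 1) OR (0 XOR 1))) -> 1
  row 25 [11001]: ((1 AND (0 OR 1)) OR ((0 OR 1) OR (0 XOR 1))) -> 1
  row 26 [11010]: ((0 AND (1 OR 0)) OR ((1 OR 1) OR (1 XOR 1))) -> 1
  row 27 [11011]: ((1 AND (1 OR 1)) OR ((1 OR 1) OR (1 XOR 1))) -> 1
  row 28 [11100]: ((0 AND (0 OR 0)) OR ((0 OR 1) OR (0 XOR 1))) -> 1
  row 29 [11101]: ((1 AND (0 OR 1)) OR ((0 OR 1) OR (0 XOR 1))) -> 1
  row 30 [11110]: ((0 AND (1 OR 0)) OR ((1 OR 1) OR (1 XOR 1))) -> 1
  row 31 [11111]: ((1 AND (1 OR 1)) OR ((1 OR 1) OR (1 XOR 1))) -> 1
Full result column, 4 rows per line (a,b,c fixed per line; d,e runs 00..11 left to right):
  rows 0-3 [a,b,c=000]: 0111  = hex 7
  rows 4-7 [a,b,c=001]: 0111  = hex 7
  rows 8-11 [a,b,c=010]: 0111  = hex 7
  rows 12-15 [a,b,c=011]: 0111  = hex 7
  rows 16-19 [a,b,c=100]: 1111  = hex F
  rows 20-23 [a,b,c=101]: 1111  = hex F
  rows 24-27 [a,b,c=110]: 1111  = hex F
  rows 28-31 [a,b,c=111]: 1111  = hex F
Output column (row 0 .. row 31) = 01110111011101111111111111111111
Output column grouped in 4s = 0111 0111 0111 0111 1111 1111 1111 1111 = 0x7777FFFF
Convert to decimal digit by digit (value = value*16 + digit):
  7 -> 7
  7*16 + 7 = 119
  119*16 + 7 = 1911
  1911*16 + 7 = 30583
  30583*16 + 15 (F) = 489343
  489343*16 + 15 (F) = 7829503
  7829503*16 + 15 (F) = 125272063
  125272063*16 + 15 (F) = 2004353023
Decimal = 2004353023

2004353023


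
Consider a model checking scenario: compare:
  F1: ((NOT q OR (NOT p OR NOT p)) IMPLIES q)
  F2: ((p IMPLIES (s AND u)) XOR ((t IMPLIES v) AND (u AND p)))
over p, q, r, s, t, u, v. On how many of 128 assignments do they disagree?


F1 = ((NOT q OR (NOT p OR NOT p)) IMPLIES q)
F2 = ((p IMPLIES (s AND u)) XOR ((t IMPLIES v) AND (u AND p)))
Evaluate both on each of 128 rows (bits = p,q,r,s,t,u,v):
  row 0 [0000000]: F1=0 F2=1 (differ) -> 1
  row 1 [0000001]: F1=0 F2=1 (differ) -> 1
  row 2 [0000010]: F1=0 F2=1 (differ) -> 1
  row 3 [0000011]: F1=0 F2=1 (differ) -> 1
  row 4 [0000100]: F1=0 F2=1 (differ) -> 1
  (every remaining row is evaluated the same way; all 128 results are listed next)
Full result column, 8 rows per line (p,q,r,s fixed per line; t,u,v runs 000..111 left to right):
  rows 0-7 [p,q,r,s=0000]: 11111111  (ones: 8)
  rows 8-15 [p,q,r,s=0001]: 11111111  (ones: 8)
  rows 16-23 [p,q,r,s=0010]: 11111111  (ones: 8)
  rows 24-31 [p,q,r,s=0011]: 11111111  (ones: 8)
  rows 32-39 [p,q,r,s=0100]: 00000000  (ones: 0)
  rows 40-47 [p,q,r,s=0101]: 00000000  (ones: 0)
  rows 48-55 [p,q,r,s=0110]: 00000000  (ones: 0)
  rows 56-63 [p,q,r,s=0111]: 00000000  (ones: 0)
  rows 64-71 [p,q,r,s=1000]: 00110001  (ones: 3)
  rows 72-79 [p,q,r,s=1001]: 00000010  (ones: 1)
  rows 80-87 [p,q,r,s=1010]: 00110001  (ones: 3)
  rows 88-95 [p,q,r,s=1011]: 00000010  (ones: 1)
  rows 96-103 [p,q,r,s=1100]: 11001110  (ones: 5)
  rows 104-111 [p,q,r,s=1101]: 11111101  (ones: 7)
  rows 112-119 [p,q,r,s=1110]: 11001110  (ones: 5)
  rows 120-127 [p,q,r,s=1111]: 11111101  (ones: 7)
Disagreements = 8+8+8+8+0+0+0+0+3+1+3+1+5+7+5+7 = 64

64


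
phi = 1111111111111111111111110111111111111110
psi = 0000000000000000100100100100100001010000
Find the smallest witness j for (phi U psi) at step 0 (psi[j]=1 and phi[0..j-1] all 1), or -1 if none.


(phi U psi) at 0: need smallest j with psi[j]=1 and phi[i]=1 for all i in [0,j).
Scan from step 0:
  step 0: phi=1, psi=0 -> continue
  step 1: phi=1, psi=0 -> continue
  step 2: phi=1, psi=0 -> continue
  step 3: phi=1, psi=0 -> continue
  step 16: psi=1 and phi held for [0,16) -> witness found
Witness step = 16

16


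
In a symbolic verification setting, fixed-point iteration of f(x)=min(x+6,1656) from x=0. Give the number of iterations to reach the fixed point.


Step 1: x=0, cap=1656, increment=6
Step 2: x grows by 6 each step until capped at 1656; fixed point is x=1656
Step 3: iterations = ceil(1656/6) = 276

276


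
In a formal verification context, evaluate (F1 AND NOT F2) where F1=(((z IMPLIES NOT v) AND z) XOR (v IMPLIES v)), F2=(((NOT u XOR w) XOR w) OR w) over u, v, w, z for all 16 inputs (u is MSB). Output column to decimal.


F1 = (((z IMPLIES NOT v) AND z) XOR (v IMPLIES v))
F2 = (((NOT u XOR w) XOR w) OR w)
Counterexample to F1=>F2 is where F1=1 and F2=0.
Evaluate each row (bits = u,v,w,z, MSB first):
  row 0 [0000]: F1=1 F2=1 -> F1&~F2 -> 0
  row 1 [0001]: F1=0 F2=1 -> F1&~F2 -> 0
  row 2 [0010]: F1=1 F2=1 -> F1&~F2 -> 0
  row 3 [0011]: F1=0 F2=1 -> F1&~F2 -> 0
  row 4 [0100]: F1=1 F2=1 -> F1&~F2 -> 0
  row 5 [0101]: F1=1 F2=1 -> F1&~F2 -> 0
  row 6 [0110]: F1=1 F2=1 -> F1&~F2 -> 0
  row 7 [0111]: F1=1 F2=1 -> F1&~F2 -> 0
  row 8 [1000]: F1=1 F2=0 -> F1&~F2 -> 1
  row 9 [1001]: F1=0 F2=0 -> F1&~F2 -> 0
  row 10 [1010]: F1=1 F2=1 -> F1&~F2 -> 0
  row 11 [1011]: F1=0 F2=1 -> F1&~F2 -> 0
  row 12 [1100]: F1=1 F2=0 -> F1&~F2 -> 1
  row 13 [1101]: F1=1 F2=0 -> F1&~F2 -> 1
  row 14 [1110]: F1=1 F2=1 -> F1&~F2 -> 0
  row 15 [1111]: F1=1 F2=1 -> F1&~F2 -> 0
Full result column, 4 rows per line (u,v fixed per line; w,z runs 00..11 left to right):
  rows 0-3 [u,v=00]: 0000  = hex 0
  rows 4-7 [u,v=01]: 0000  = hex 0
  rows 8-11 [u,v=10]: 1000  = hex 8
  rows 12-15 [u,v=11]: 1100  = hex C
Counterexample vector (row 0 .. row 15) = 0000000010001100
Output column grouped in 4s = 0000 0000 1000 1100 = 0x008C
Convert to decimal digit by digit (value = value*16 + digit):
  0 -> 0
  0*16 + 0 = 0
  0*16 + 8 = 8
  8*16 + 12 (C) = 140
Decimal = 140

140


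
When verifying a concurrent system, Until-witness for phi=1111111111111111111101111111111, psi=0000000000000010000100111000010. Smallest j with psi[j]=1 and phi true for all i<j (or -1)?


(phi U psi) at 0: need smallest j with psi[j]=1 and phi[i]=1 for all i in [0,j).
Scan from step 0:
  step 0: phi=1, psi=0 -> continue
  step 1: phi=1, psi=0 -> continue
  step 2: phi=1, psi=0 -> continue
  step 3: phi=1, psi=0 -> continue
  step 14: psi=1 and phi held for [0,14) -> witness found
Witness step = 14

14


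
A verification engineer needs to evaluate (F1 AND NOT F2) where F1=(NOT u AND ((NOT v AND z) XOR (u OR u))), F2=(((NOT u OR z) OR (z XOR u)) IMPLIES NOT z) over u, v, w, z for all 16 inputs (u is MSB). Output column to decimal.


F1 = (NOT u AND ((NOT v AND z) XOR (u OR u)))
F2 = (((NOT u OR z) OR (z XOR u)) IMPLIES NOT z)
Counterexample to F1=>F2 is where F1=1 and F2=0.
Evaluate each row (bits = u,v,w,z, MSB first):
  row 0 [0000]: F1=0 F2=1 -> F1&~F2 -> 0
  row 1 [0001]: F1=1 F2=0 -> F1&~F2 -> 1
  row 2 [0010]: F1=0 F2=1 -> F1&~F2 -> 0
  row 3 [0011]: F1=1 F2=0 -> F1&~F2 -> 1
  row 4 [0100]: F1=0 F2=1 -> F1&~F2 -> 0
  row 5 [0101]: F1=0 F2=0 -> F1&~F2 -> 0
  row 6 [0110]: F1=0 F2=1 -> F1&~F2 -> 0
  row 7 [0111]: F1=0 F2=0 -> F1&~F2 -> 0
  row 8 [1000]: F1=0 F2=1 -> F1&~F2 -> 0
  row 9 [1001]: F1=0 F2=0 -> F1&~F2 -> 0
  row 10 [1010]: F1=0 F2=1 -> F1&~F2 -> 0
  row 11 [1011]: F1=0 F2=0 -> F1&~F2 -> 0
  row 12 [1100]: F1=0 F2=1 -> F1&~F2 -> 0
  row 13 [1101]: F1=0 F2=0 -> F1&~F2 -> 0
  row 14 [1110]: F1=0 F2=1 -> F1&~F2 -> 0
  row 15 [1111]: F1=0 F2=0 -> F1&~F2 -> 0
Full result column, 4 rows per line (u,v fixed per line; w,z runs 00..11 left to right):
  rows 0-3 [u,v=00]: 0101  = hex 5
  rows 4-7 [u,v=01]: 0000  = hex 0
  rows 8-11 [u,v=10]: 0000  = hex 0
  rows 12-15 [u,v=11]: 0000  = hex 0
Counterexample vector (row 0 .. row 15) = 0101000000000000
Output column grouped in 4s = 0101 0000 0000 0000 = 0x5000
Convert to decimal digit by digit (value = value*16 + digit):
  5 -> 5
  5*16 + 0 = 80
  80*16 + 0 = 1280
  1280*16 + 0 = 20480
Decimal = 20480

20480


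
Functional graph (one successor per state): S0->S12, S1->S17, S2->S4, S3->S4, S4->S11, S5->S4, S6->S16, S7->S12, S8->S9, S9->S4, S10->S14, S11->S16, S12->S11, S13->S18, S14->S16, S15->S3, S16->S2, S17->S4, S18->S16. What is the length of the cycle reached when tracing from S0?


Trace from S0 until a state repeats:
  S0 -> S12 -> S11 -> S16 -> S2 -> S4 -> S11
S11 first seen at step 2, revisited at step 6.
Cycle length = 6 - 2 = 4

4


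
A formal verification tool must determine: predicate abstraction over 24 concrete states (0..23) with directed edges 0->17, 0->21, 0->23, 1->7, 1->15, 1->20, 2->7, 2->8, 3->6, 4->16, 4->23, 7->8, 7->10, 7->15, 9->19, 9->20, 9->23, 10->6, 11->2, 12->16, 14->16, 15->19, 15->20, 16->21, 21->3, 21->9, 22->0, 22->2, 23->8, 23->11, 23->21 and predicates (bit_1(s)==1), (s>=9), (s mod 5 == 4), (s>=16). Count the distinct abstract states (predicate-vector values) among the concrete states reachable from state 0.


BFS from 0:
Concrete reachable: {0, 2, 3, 6, 7, 8, 9, 10, 11, 15, 17, 19, 20, 21, 23}
Abstract via predicates (bit_1(s)==1), (s>=9), (s mod 5 == 4), (s>=16):
  (0,0,0,0) <- {0, 8}
  (0,1,0,1) <- {17, 20, 21}
  (0,1,1,0) <- {9}
  (1,0,0,0) <- {2, 3, 6, 7}
  (1,1,0,0) <- {10, 11, 15}
  (1,1,0,1) <- {23}
  (1,1,1,1) <- {19}
Distinct abstract states = 7

7
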